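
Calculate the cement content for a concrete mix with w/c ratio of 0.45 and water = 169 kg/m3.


Cement = water / (w/c)
= 169 / 0.45
= 375.6 kg/m3

375.6


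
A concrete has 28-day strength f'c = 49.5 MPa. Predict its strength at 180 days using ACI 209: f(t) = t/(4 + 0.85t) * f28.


f(180) = 180 / (4 + 0.85 * 180) * 49.5
= 180 / 157.0 * 49.5
= 56.75 MPa

56.75


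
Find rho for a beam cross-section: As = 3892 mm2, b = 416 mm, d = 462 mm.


rho = As / (b * d)
= 3892 / (416 * 462)
= 0.0203

0.0203


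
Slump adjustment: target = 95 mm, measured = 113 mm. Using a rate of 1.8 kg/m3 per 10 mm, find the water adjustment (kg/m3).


Difference = 95 - 113 = -18 mm
Water adjustment = -18 * 1.8 / 10 = -3.2 kg/m3

-3.2


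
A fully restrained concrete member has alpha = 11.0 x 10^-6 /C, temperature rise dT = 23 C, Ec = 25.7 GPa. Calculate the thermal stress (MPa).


sigma = alpha * dT * Ec
= 11.0e-6 * 23 * 25.7 * 1000
= 6.502 MPa

6.502


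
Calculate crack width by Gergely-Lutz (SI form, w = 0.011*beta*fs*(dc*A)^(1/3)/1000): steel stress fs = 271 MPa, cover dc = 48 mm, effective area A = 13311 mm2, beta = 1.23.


w = 0.011 * beta * fs * (dc * A)^(1/3) / 1000
= 0.011 * 1.23 * 271 * (48 * 13311)^(1/3) / 1000
= 0.316 mm

0.316


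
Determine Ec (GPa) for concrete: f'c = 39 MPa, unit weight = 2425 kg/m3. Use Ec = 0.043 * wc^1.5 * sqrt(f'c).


Ec = 0.043 * 2425^1.5 * sqrt(39) / 1000
= 32.07 GPa

32.07


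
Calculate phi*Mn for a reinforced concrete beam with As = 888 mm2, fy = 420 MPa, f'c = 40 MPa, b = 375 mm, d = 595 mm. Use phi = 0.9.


a = As * fy / (0.85 * f'c * b)
= 888 * 420 / (0.85 * 40 * 375)
= 29.2518 mm
Mn = As * fy * (d - a/2) / 10^6
= 216.4563 kN-m
phi*Mn = 0.9 * 216.4563 = 194.81 kN-m

194.81


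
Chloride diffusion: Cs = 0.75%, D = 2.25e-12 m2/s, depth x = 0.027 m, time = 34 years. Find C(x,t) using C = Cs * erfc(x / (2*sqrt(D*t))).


t_seconds = 34 * 365.25 * 24 * 3600 = 1072958400.0 s
arg = 0.027 / (2 * sqrt(2.25e-12 * 1072958400.0))
= 0.2748
erfc(0.2748) = 0.6976
C = 0.75 * 0.6976 = 0.5232%

0.5232


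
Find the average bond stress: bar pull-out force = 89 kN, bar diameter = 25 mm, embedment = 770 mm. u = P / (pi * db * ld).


u = P / (pi * db * ld)
= 89 * 1000 / (pi * 25 * 770)
= 1.472 MPa

1.472


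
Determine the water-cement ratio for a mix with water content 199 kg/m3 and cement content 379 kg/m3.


w/c = water / cement
w/c = 199 / 379 = 0.525

0.525


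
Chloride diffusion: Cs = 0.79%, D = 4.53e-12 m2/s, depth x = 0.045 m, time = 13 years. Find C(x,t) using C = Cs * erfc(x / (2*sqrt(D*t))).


t_seconds = 13 * 365.25 * 24 * 3600 = 410248800.0 s
arg = 0.045 / (2 * sqrt(4.53e-12 * 410248800.0))
= 0.5219
erfc(0.5219) = 0.4604
C = 0.79 * 0.4604 = 0.3638%

0.3638


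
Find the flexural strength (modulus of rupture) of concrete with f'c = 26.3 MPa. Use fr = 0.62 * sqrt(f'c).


fr = 0.62 * sqrt(26.3)
= 3.18 MPa

3.18


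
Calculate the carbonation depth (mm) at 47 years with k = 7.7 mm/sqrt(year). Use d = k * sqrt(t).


depth = k * sqrt(t)
= 7.7 * sqrt(47)
= 52.79 mm

52.79


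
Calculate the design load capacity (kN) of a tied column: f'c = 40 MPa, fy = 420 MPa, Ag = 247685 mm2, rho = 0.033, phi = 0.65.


Ast = rho * Ag = 0.033 * 247685 = 8173.605 mm2
phi*Pn = 0.65 * 0.80 * (0.85 * 40 * (247685 - 8173.605) + 420 * 8173.605) / 1000
= 6019.68 kN

6019.68


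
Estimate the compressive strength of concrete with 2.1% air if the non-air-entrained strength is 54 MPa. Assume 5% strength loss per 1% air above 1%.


Strength loss = (2.1 - 1) * 5 = 5.5%
f'c = 54 * (1 - 5.5/100)
= 51.03 MPa

51.03


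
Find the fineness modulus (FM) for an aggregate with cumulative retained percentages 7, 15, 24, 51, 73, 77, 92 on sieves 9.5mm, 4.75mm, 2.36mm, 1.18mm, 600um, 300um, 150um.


FM = sum(cumulative % retained) / 100
= 339 / 100
= 3.39

3.39


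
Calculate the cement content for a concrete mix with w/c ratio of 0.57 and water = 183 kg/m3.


Cement = water / (w/c)
= 183 / 0.57
= 321.1 kg/m3

321.1


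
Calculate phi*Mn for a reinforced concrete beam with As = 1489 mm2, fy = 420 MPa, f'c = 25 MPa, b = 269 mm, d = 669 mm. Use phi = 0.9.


a = As * fy / (0.85 * f'c * b)
= 1489 * 420 / (0.85 * 25 * 269)
= 109.4039 mm
Mn = As * fy * (d - a/2) / 10^6
= 384.1697 kN-m
phi*Mn = 0.9 * 384.1697 = 345.75 kN-m

345.75


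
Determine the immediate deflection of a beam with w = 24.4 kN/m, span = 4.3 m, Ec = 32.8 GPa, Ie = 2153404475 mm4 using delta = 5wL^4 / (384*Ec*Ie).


Convert: L = 4.3 m = 4300 mm, Ec = 32.8 GPa = 32800 MPa
delta = 5 * 24.4 * 4300^4 / (384 * 32800 * 2153404475)
= 1.54 mm

1.54


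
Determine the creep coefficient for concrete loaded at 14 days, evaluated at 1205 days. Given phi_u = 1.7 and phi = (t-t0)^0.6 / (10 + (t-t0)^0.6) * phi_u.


dt = 1205 - 14 = 1191
phi = 1191^0.6 / (10 + 1191^0.6) * 1.7
= 1.488

1.488


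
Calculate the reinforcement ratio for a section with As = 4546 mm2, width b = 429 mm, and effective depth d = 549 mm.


rho = As / (b * d)
= 4546 / (429 * 549)
= 0.0193

0.0193


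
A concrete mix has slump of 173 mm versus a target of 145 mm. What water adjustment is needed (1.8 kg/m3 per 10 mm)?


Difference = 145 - 173 = -28 mm
Water adjustment = -28 * 1.8 / 10 = -5.0 kg/m3

-5.0


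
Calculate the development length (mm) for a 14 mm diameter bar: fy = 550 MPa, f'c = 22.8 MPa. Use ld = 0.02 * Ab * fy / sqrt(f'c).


Ab = pi * 14^2 / 4 = 153.938 mm2
ld = 0.02 * 153.938 * 550 / sqrt(22.8)
= 354.6 mm

354.6


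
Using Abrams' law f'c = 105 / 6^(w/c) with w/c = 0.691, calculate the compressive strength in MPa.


f'c = 105 / 6^0.691
= 105 / 3.449
= 30.44 MPa

30.44


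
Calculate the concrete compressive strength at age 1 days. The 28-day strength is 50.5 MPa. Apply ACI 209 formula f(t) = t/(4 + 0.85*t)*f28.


f(1) = 1 / (4 + 0.85 * 1) * 50.5
= 1 / 4.85 * 50.5
= 10.41 MPa

10.41


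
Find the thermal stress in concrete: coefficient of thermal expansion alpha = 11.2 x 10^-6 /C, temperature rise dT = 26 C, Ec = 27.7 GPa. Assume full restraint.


sigma = alpha * dT * Ec
= 11.2e-6 * 26 * 27.7 * 1000
= 8.066 MPa

8.066


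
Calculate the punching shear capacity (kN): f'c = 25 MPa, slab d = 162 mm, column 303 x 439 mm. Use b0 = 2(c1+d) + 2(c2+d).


b0 = 2*(303 + 162) + 2*(439 + 162) = 2132 mm
Vc = 0.33 * sqrt(25) * 2132 * 162 / 1000
= 569.88 kN

569.88


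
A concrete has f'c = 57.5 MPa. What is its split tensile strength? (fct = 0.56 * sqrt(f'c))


fct = 0.56 * sqrt(57.5)
= 0.56 * 7.583
= 4.246 MPa

4.246


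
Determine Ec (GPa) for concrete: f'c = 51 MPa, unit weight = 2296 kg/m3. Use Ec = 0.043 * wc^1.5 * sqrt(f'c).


Ec = 0.043 * 2296^1.5 * sqrt(51) / 1000
= 33.78 GPa

33.78


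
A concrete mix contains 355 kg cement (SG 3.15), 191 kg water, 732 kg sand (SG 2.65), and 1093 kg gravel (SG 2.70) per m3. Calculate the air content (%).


Vol cement = 355 / (3.15 * 1000) = 0.112698 m3
Vol water = 191 / 1000 = 0.191 m3
Vol sand = 732 / (2.65 * 1000) = 0.276226 m3
Vol gravel = 1093 / (2.70 * 1000) = 0.404815 m3
Total solid + water volume = 0.98474 m3
Air = (1 - 0.98474) * 100 = 1.53%

1.53


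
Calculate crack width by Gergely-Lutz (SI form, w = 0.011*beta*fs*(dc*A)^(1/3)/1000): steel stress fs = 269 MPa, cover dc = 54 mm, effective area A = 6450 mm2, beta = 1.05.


w = 0.011 * beta * fs * (dc * A)^(1/3) / 1000
= 0.011 * 1.05 * 269 * (54 * 6450)^(1/3) / 1000
= 0.219 mm

0.219


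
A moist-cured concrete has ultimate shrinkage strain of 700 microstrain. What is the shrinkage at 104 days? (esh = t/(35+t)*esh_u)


esh(104) = 104 / (35 + 104) * 700
= 104 / 139 * 700
= 523.7 microstrain

523.7


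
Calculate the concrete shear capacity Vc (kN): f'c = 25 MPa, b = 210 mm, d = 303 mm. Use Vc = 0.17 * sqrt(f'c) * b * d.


Vc = 0.17 * sqrt(25) * 210 * 303 / 1000
= 54.09 kN

54.09


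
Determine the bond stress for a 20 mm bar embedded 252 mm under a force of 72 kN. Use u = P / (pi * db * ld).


u = P / (pi * db * ld)
= 72 * 1000 / (pi * 20 * 252)
= 4.547 MPa

4.547


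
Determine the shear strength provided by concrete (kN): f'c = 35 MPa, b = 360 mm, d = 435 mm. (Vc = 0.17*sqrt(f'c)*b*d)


Vc = 0.17 * sqrt(35) * 360 * 435 / 1000
= 157.5 kN

157.5


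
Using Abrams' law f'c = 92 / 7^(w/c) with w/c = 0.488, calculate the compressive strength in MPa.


f'c = 92 / 7^0.488
= 92 / 2.585
= 35.59 MPa

35.59


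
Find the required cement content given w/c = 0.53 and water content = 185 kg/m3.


Cement = water / (w/c)
= 185 / 0.53
= 349.1 kg/m3

349.1


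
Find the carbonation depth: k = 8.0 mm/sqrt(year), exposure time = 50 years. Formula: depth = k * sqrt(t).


depth = k * sqrt(t)
= 8.0 * sqrt(50)
= 56.57 mm

56.57


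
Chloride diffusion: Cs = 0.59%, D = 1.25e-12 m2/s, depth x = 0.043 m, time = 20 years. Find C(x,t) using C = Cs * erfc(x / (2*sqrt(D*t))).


t_seconds = 20 * 365.25 * 24 * 3600 = 631152000.0 s
arg = 0.043 / (2 * sqrt(1.25e-12 * 631152000.0))
= 0.7654
erfc(0.7654) = 0.279
C = 0.59 * 0.279 = 0.1646%

0.1646


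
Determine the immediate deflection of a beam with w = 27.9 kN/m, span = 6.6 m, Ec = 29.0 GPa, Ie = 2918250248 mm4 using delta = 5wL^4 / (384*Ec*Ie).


Convert: L = 6.6 m = 6600 mm, Ec = 29.0 GPa = 29000 MPa
delta = 5 * 27.9 * 6600^4 / (384 * 29000 * 2918250248)
= 8.15 mm

8.15


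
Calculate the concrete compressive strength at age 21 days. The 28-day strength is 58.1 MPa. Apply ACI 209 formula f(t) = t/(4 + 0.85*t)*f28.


f(21) = 21 / (4 + 0.85 * 21) * 58.1
= 21 / 21.85 * 58.1
= 55.84 MPa

55.84


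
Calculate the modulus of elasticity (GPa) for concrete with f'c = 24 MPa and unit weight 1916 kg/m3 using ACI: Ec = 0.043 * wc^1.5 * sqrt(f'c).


Ec = 0.043 * 1916^1.5 * sqrt(24) / 1000
= 17.67 GPa

17.67


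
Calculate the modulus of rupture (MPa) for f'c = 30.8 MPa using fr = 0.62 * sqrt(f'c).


fr = 0.62 * sqrt(30.8)
= 3.441 MPa

3.441


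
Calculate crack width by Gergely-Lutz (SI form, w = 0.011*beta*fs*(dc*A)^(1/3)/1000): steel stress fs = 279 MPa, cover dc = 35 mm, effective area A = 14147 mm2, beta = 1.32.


w = 0.011 * beta * fs * (dc * A)^(1/3) / 1000
= 0.011 * 1.32 * 279 * (35 * 14147)^(1/3) / 1000
= 0.32 mm

0.32


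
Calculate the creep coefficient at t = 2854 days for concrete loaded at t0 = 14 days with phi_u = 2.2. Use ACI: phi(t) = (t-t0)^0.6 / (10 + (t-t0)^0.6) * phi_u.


dt = 2854 - 14 = 2840
phi = 2840^0.6 / (10 + 2840^0.6) * 2.2
= 2.028

2.028


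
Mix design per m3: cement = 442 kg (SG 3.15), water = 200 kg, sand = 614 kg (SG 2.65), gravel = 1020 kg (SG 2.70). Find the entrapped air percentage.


Vol cement = 442 / (3.15 * 1000) = 0.140317 m3
Vol water = 200 / 1000 = 0.2 m3
Vol sand = 614 / (2.65 * 1000) = 0.231698 m3
Vol gravel = 1020 / (2.70 * 1000) = 0.377778 m3
Total solid + water volume = 0.949793 m3
Air = (1 - 0.949793) * 100 = 5.02%

5.02


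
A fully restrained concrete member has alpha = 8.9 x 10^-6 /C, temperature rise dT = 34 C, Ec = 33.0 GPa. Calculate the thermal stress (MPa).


sigma = alpha * dT * Ec
= 8.9e-6 * 34 * 33.0 * 1000
= 9.986 MPa

9.986


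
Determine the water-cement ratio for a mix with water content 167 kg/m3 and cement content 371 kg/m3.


w/c = water / cement
w/c = 167 / 371 = 0.45

0.45


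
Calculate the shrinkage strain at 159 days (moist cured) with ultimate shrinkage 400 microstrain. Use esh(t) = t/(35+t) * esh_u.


esh(159) = 159 / (35 + 159) * 400
= 159 / 194 * 400
= 327.8 microstrain

327.8


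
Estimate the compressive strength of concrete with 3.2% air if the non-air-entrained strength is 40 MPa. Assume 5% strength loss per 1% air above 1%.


Strength loss = (3.2 - 1) * 5 = 11.0%
f'c = 40 * (1 - 11.0/100)
= 35.6 MPa

35.6


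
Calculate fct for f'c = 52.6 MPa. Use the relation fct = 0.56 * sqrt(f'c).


fct = 0.56 * sqrt(52.6)
= 0.56 * 7.253
= 4.061 MPa

4.061


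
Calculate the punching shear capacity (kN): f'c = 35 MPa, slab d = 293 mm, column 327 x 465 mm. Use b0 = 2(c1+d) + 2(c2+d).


b0 = 2*(327 + 293) + 2*(465 + 293) = 2756 mm
Vc = 0.33 * sqrt(35) * 2756 * 293 / 1000
= 1576.5 kN

1576.5


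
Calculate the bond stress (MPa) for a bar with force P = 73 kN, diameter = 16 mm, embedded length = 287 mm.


u = P / (pi * db * ld)
= 73 * 1000 / (pi * 16 * 287)
= 5.06 MPa

5.06


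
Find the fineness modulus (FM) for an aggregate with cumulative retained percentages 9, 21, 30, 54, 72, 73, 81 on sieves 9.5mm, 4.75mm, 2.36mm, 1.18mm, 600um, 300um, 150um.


FM = sum(cumulative % retained) / 100
= 340 / 100
= 3.4

3.4


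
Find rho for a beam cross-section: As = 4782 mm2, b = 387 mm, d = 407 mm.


rho = As / (b * d)
= 4782 / (387 * 407)
= 0.0304

0.0304


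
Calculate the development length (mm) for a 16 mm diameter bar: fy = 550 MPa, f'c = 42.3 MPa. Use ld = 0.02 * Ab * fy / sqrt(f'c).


Ab = pi * 16^2 / 4 = 201.062 mm2
ld = 0.02 * 201.062 * 550 / sqrt(42.3)
= 340.1 mm

340.1


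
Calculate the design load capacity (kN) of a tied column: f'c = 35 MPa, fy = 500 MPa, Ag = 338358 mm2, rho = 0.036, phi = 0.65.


Ast = rho * Ag = 0.036 * 338358 = 12180.888 mm2
phi*Pn = 0.65 * 0.80 * (0.85 * 35 * (338358 - 12180.888) + 500 * 12180.888) / 1000
= 8212.99 kN

8212.99


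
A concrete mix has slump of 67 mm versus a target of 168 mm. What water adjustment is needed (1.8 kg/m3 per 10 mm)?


Difference = 168 - 67 = 101 mm
Water adjustment = 101 * 1.8 / 10 = 18.2 kg/m3

18.2


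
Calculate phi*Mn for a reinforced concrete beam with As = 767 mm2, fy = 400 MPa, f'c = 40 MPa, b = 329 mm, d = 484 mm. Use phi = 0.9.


a = As * fy / (0.85 * f'c * b)
= 767 * 400 / (0.85 * 40 * 329)
= 27.4271 mm
Mn = As * fy * (d - a/2) / 10^6
= 144.2839 kN-m
phi*Mn = 0.9 * 144.2839 = 129.86 kN-m

129.86


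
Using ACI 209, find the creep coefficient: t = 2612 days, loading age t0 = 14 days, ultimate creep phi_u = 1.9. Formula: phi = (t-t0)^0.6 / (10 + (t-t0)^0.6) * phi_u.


dt = 2612 - 14 = 2598
phi = 2598^0.6 / (10 + 2598^0.6) * 1.9
= 1.744

1.744


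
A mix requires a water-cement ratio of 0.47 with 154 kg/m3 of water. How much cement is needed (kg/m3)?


Cement = water / (w/c)
= 154 / 0.47
= 327.7 kg/m3

327.7


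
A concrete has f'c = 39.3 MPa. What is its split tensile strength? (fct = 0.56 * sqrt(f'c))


fct = 0.56 * sqrt(39.3)
= 0.56 * 6.269
= 3.511 MPa

3.511


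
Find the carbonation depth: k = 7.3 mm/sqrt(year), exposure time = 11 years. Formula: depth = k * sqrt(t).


depth = k * sqrt(t)
= 7.3 * sqrt(11)
= 24.21 mm

24.21


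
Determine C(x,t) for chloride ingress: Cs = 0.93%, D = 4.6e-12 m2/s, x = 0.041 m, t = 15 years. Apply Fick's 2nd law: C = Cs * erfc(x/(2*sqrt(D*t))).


t_seconds = 15 * 365.25 * 24 * 3600 = 473364000.0 s
arg = 0.041 / (2 * sqrt(4.6e-12 * 473364000.0))
= 0.4393
erfc(0.4393) = 0.5344
C = 0.93 * 0.5344 = 0.497%

0.497


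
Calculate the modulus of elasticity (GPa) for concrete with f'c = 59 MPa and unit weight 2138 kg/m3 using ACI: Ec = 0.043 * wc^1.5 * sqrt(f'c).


Ec = 0.043 * 2138^1.5 * sqrt(59) / 1000
= 32.65 GPa

32.65


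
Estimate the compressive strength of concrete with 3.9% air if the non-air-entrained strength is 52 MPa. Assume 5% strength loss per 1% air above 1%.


Strength loss = (3.9 - 1) * 5 = 14.5%
f'c = 52 * (1 - 14.5/100)
= 44.46 MPa

44.46


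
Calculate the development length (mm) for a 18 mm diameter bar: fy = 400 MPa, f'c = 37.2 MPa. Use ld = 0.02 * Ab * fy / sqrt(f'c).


Ab = pi * 18^2 / 4 = 254.469 mm2
ld = 0.02 * 254.469 * 400 / sqrt(37.2)
= 333.8 mm

333.8


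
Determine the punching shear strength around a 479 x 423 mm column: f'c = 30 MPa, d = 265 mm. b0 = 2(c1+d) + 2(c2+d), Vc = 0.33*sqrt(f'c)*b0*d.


b0 = 2*(479 + 265) + 2*(423 + 265) = 2864 mm
Vc = 0.33 * sqrt(30) * 2864 * 265 / 1000
= 1371.81 kN

1371.81


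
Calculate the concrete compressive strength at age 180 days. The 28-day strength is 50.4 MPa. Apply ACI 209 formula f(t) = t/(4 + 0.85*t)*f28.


f(180) = 180 / (4 + 0.85 * 180) * 50.4
= 180 / 157.0 * 50.4
= 57.78 MPa

57.78


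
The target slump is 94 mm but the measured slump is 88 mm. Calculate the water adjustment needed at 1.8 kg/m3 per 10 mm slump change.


Difference = 94 - 88 = 6 mm
Water adjustment = 6 * 1.8 / 10 = 1.1 kg/m3

1.1


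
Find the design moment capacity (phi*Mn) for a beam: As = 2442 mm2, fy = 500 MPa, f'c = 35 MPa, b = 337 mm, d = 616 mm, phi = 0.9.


a = As * fy / (0.85 * f'c * b)
= 2442 * 500 / (0.85 * 35 * 337)
= 121.7864 mm
Mn = As * fy * (d - a/2) / 10^6
= 677.7854 kN-m
phi*Mn = 0.9 * 677.7854 = 610.01 kN-m

610.01


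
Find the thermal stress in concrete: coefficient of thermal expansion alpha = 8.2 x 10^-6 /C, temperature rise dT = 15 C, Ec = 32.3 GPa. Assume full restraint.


sigma = alpha * dT * Ec
= 8.2e-6 * 15 * 32.3 * 1000
= 3.973 MPa

3.973


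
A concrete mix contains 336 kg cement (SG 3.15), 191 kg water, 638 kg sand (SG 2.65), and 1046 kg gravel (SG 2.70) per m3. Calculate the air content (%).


Vol cement = 336 / (3.15 * 1000) = 0.106667 m3
Vol water = 191 / 1000 = 0.191 m3
Vol sand = 638 / (2.65 * 1000) = 0.240755 m3
Vol gravel = 1046 / (2.70 * 1000) = 0.387407 m3
Total solid + water volume = 0.925829 m3
Air = (1 - 0.925829) * 100 = 7.42%

7.42


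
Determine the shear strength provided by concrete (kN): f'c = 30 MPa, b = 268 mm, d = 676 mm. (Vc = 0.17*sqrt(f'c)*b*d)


Vc = 0.17 * sqrt(30) * 268 * 676 / 1000
= 168.69 kN

168.69


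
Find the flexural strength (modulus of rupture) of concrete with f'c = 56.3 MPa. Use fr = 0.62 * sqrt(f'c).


fr = 0.62 * sqrt(56.3)
= 4.652 MPa

4.652


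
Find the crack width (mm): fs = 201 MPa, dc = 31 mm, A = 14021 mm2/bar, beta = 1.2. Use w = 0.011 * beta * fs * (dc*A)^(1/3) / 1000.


w = 0.011 * beta * fs * (dc * A)^(1/3) / 1000
= 0.011 * 1.2 * 201 * (31 * 14021)^(1/3) / 1000
= 0.201 mm

0.201


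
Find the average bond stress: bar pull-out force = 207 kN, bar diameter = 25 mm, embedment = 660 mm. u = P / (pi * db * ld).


u = P / (pi * db * ld)
= 207 * 1000 / (pi * 25 * 660)
= 3.993 MPa

3.993


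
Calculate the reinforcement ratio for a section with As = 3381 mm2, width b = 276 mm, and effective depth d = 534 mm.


rho = As / (b * d)
= 3381 / (276 * 534)
= 0.0229

0.0229


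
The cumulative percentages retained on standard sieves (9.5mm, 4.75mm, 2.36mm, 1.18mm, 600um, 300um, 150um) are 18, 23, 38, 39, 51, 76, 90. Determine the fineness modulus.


FM = sum(cumulative % retained) / 100
= 335 / 100
= 3.35

3.35


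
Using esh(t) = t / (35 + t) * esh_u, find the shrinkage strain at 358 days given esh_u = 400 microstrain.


esh(358) = 358 / (35 + 358) * 400
= 358 / 393 * 400
= 364.4 microstrain

364.4


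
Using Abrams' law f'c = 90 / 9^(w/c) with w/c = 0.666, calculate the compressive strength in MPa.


f'c = 90 / 9^0.666
= 90 / 4.32
= 20.83 MPa

20.83


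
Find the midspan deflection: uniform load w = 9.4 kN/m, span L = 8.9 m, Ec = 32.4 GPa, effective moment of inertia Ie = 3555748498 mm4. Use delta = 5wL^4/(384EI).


Convert: L = 8.9 m = 8900 mm, Ec = 32.4 GPa = 32400 MPa
delta = 5 * 9.4 * 8900^4 / (384 * 32400 * 3555748498)
= 6.67 mm

6.67


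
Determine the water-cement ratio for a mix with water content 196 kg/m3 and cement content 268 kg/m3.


w/c = water / cement
w/c = 196 / 268 = 0.731

0.731


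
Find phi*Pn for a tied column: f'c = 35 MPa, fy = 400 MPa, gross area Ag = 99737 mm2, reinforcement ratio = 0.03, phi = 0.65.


Ast = rho * Ag = 0.03 * 99737 = 2992.11 mm2
phi*Pn = 0.65 * 0.80 * (0.85 * 35 * (99737 - 2992.11) + 400 * 2992.11) / 1000
= 2119.0 kN

2119.0


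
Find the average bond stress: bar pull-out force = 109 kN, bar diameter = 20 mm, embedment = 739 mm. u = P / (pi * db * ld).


u = P / (pi * db * ld)
= 109 * 1000 / (pi * 20 * 739)
= 2.347 MPa

2.347


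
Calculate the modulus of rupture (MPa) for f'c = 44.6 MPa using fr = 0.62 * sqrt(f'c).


fr = 0.62 * sqrt(44.6)
= 4.141 MPa

4.141


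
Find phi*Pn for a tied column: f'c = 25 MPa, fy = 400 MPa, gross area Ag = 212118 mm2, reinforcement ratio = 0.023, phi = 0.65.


Ast = rho * Ag = 0.023 * 212118 = 4878.714 mm2
phi*Pn = 0.65 * 0.80 * (0.85 * 25 * (212118 - 4878.714) + 400 * 4878.714) / 1000
= 3304.77 kN

3304.77


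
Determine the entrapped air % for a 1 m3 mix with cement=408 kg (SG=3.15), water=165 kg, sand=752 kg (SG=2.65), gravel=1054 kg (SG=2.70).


Vol cement = 408 / (3.15 * 1000) = 0.129524 m3
Vol water = 165 / 1000 = 0.165 m3
Vol sand = 752 / (2.65 * 1000) = 0.283774 m3
Vol gravel = 1054 / (2.70 * 1000) = 0.39037 m3
Total solid + water volume = 0.968668 m3
Air = (1 - 0.968668) * 100 = 3.13%

3.13


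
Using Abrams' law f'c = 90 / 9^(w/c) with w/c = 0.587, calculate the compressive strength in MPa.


f'c = 90 / 9^0.587
= 90 / 3.632
= 24.78 MPa

24.78


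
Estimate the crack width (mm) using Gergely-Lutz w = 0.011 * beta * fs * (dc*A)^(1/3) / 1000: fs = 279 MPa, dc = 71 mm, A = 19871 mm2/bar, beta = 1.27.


w = 0.011 * beta * fs * (dc * A)^(1/3) / 1000
= 0.011 * 1.27 * 279 * (71 * 19871)^(1/3) / 1000
= 0.437 mm

0.437


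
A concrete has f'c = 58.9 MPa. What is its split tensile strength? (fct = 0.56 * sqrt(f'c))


fct = 0.56 * sqrt(58.9)
= 0.56 * 7.675
= 4.298 MPa

4.298


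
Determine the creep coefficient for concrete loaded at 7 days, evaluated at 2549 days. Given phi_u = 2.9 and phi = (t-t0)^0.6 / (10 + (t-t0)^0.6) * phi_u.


dt = 2549 - 7 = 2542
phi = 2542^0.6 / (10 + 2542^0.6) * 2.9
= 2.659

2.659


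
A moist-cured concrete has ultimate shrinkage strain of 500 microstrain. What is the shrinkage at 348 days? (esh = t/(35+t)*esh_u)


esh(348) = 348 / (35 + 348) * 500
= 348 / 383 * 500
= 454.3 microstrain

454.3


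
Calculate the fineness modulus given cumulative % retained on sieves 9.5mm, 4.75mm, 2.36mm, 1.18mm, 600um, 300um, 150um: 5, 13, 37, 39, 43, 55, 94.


FM = sum(cumulative % retained) / 100
= 286 / 100
= 2.86

2.86


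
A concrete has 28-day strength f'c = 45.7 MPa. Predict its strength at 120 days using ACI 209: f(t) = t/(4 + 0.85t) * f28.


f(120) = 120 / (4 + 0.85 * 120) * 45.7
= 120 / 106.0 * 45.7
= 51.74 MPa

51.74


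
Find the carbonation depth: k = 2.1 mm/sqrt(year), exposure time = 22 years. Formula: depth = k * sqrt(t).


depth = k * sqrt(t)
= 2.1 * sqrt(22)
= 9.85 mm

9.85


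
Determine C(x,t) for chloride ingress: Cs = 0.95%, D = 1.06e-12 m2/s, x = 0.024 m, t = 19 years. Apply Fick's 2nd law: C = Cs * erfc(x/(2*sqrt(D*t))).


t_seconds = 19 * 365.25 * 24 * 3600 = 599594400.0 s
arg = 0.024 / (2 * sqrt(1.06e-12 * 599594400.0))
= 0.476
erfc(0.476) = 0.5008
C = 0.95 * 0.5008 = 0.4758%

0.4758


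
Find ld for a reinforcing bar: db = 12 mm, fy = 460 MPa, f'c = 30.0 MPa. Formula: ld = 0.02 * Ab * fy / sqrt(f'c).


Ab = pi * 12^2 / 4 = 113.097 mm2
ld = 0.02 * 113.097 * 460 / sqrt(30.0)
= 190.0 mm

190.0


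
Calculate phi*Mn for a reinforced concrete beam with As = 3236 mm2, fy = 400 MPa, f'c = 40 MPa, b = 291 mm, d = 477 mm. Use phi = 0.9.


a = As * fy / (0.85 * f'c * b)
= 3236 * 400 / (0.85 * 40 * 291)
= 130.8268 mm
Mn = As * fy * (d - a/2) / 10^6
= 532.7577 kN-m
phi*Mn = 0.9 * 532.7577 = 479.48 kN-m

479.48


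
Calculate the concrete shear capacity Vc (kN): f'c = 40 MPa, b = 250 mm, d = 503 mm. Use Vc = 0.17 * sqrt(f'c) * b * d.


Vc = 0.17 * sqrt(40) * 250 * 503 / 1000
= 135.2 kN

135.2


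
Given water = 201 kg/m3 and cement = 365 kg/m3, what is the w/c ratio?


w/c = water / cement
w/c = 201 / 365 = 0.551

0.551


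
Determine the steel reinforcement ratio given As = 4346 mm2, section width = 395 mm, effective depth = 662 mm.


rho = As / (b * d)
= 4346 / (395 * 662)
= 0.0166

0.0166


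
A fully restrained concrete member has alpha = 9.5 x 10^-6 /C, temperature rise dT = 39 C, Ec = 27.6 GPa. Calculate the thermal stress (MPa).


sigma = alpha * dT * Ec
= 9.5e-6 * 39 * 27.6 * 1000
= 10.226 MPa

10.226


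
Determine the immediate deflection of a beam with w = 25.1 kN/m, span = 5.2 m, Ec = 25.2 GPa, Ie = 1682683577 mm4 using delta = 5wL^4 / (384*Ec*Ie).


Convert: L = 5.2 m = 5200 mm, Ec = 25.2 GPa = 25200 MPa
delta = 5 * 25.1 * 5200^4 / (384 * 25200 * 1682683577)
= 5.64 mm

5.64


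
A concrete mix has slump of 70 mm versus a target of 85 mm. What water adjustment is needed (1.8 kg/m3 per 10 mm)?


Difference = 85 - 70 = 15 mm
Water adjustment = 15 * 1.8 / 10 = 2.7 kg/m3

2.7


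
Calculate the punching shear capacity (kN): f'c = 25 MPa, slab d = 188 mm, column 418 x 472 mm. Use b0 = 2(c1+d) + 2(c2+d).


b0 = 2*(418 + 188) + 2*(472 + 188) = 2532 mm
Vc = 0.33 * sqrt(25) * 2532 * 188 / 1000
= 785.43 kN

785.43


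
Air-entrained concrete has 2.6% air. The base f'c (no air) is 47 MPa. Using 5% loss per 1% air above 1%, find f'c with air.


Strength loss = (2.6 - 1) * 5 = 8.0%
f'c = 47 * (1 - 8.0/100)
= 43.24 MPa

43.24


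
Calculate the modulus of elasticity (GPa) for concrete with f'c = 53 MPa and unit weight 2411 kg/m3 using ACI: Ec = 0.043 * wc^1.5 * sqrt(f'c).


Ec = 0.043 * 2411^1.5 * sqrt(53) / 1000
= 37.06 GPa

37.06


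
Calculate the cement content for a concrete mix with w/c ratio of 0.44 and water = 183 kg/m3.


Cement = water / (w/c)
= 183 / 0.44
= 415.9 kg/m3

415.9


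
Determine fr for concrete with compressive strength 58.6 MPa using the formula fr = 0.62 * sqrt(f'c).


fr = 0.62 * sqrt(58.6)
= 4.746 MPa

4.746


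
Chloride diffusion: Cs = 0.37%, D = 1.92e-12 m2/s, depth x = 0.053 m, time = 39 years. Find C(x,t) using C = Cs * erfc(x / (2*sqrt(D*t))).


t_seconds = 39 * 365.25 * 24 * 3600 = 1230746400.0 s
arg = 0.053 / (2 * sqrt(1.92e-12 * 1230746400.0))
= 0.5451
erfc(0.5451) = 0.4407
C = 0.37 * 0.4407 = 0.1631%

0.1631


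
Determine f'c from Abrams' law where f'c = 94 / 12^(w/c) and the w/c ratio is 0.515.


f'c = 94 / 12^0.515
= 94 / 3.596
= 26.14 MPa

26.14


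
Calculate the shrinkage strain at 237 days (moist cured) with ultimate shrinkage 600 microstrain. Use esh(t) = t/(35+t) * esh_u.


esh(237) = 237 / (35 + 237) * 600
= 237 / 272 * 600
= 522.8 microstrain

522.8


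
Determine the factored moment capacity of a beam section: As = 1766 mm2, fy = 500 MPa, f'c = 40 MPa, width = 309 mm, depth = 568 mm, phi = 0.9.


a = As * fy / (0.85 * f'c * b)
= 1766 * 500 / (0.85 * 40 * 309)
= 84.0472 mm
Mn = As * fy * (d - a/2) / 10^6
= 464.4372 kN-m
phi*Mn = 0.9 * 464.4372 = 417.99 kN-m

417.99


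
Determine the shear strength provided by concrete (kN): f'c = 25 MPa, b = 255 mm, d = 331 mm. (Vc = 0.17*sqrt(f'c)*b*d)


Vc = 0.17 * sqrt(25) * 255 * 331 / 1000
= 71.74 kN

71.74


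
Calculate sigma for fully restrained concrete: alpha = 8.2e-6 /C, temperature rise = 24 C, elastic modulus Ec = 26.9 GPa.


sigma = alpha * dT * Ec
= 8.2e-6 * 24 * 26.9 * 1000
= 5.294 MPa

5.294


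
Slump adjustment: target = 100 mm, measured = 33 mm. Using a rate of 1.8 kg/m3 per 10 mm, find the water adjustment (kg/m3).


Difference = 100 - 33 = 67 mm
Water adjustment = 67 * 1.8 / 10 = 12.1 kg/m3

12.1


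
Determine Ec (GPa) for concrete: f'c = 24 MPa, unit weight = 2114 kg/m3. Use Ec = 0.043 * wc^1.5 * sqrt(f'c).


Ec = 0.043 * 2114^1.5 * sqrt(24) / 1000
= 20.48 GPa

20.48


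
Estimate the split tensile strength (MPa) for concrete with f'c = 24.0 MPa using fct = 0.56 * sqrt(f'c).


fct = 0.56 * sqrt(24.0)
= 0.56 * 4.899
= 2.743 MPa

2.743


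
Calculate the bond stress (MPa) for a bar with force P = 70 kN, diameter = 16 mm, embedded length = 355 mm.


u = P / (pi * db * ld)
= 70 * 1000 / (pi * 16 * 355)
= 3.923 MPa

3.923


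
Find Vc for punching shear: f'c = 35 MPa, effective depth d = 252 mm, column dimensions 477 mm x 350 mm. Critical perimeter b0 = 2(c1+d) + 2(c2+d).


b0 = 2*(477 + 252) + 2*(350 + 252) = 2662 mm
Vc = 0.33 * sqrt(35) * 2662 * 252 / 1000
= 1309.65 kN

1309.65


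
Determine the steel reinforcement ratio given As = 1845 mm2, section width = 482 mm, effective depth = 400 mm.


rho = As / (b * d)
= 1845 / (482 * 400)
= 0.0096

0.0096


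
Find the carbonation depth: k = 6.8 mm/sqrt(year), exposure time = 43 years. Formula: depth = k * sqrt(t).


depth = k * sqrt(t)
= 6.8 * sqrt(43)
= 44.59 mm

44.59


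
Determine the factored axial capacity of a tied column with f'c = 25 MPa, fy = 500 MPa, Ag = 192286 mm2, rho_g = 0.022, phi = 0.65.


Ast = rho * Ag = 0.022 * 192286 = 4230.292 mm2
phi*Pn = 0.65 * 0.80 * (0.85 * 25 * (192286 - 4230.292) + 500 * 4230.292) / 1000
= 3177.89 kN

3177.89


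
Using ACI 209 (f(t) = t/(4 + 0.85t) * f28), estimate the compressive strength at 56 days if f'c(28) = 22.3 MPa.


f(56) = 56 / (4 + 0.85 * 56) * 22.3
= 56 / 51.6 * 22.3
= 24.2 MPa

24.2


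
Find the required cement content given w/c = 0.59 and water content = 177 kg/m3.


Cement = water / (w/c)
= 177 / 0.59
= 300.0 kg/m3

300.0


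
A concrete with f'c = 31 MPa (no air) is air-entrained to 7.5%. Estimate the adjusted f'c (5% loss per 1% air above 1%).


Strength loss = (7.5 - 1) * 5 = 32.5%
f'c = 31 * (1 - 32.5/100)
= 20.93 MPa

20.93


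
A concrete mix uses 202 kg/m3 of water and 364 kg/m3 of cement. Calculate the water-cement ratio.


w/c = water / cement
w/c = 202 / 364 = 0.555

0.555


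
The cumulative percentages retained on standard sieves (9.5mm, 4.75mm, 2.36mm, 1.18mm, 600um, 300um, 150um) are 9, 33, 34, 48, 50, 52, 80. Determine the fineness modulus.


FM = sum(cumulative % retained) / 100
= 306 / 100
= 3.06

3.06


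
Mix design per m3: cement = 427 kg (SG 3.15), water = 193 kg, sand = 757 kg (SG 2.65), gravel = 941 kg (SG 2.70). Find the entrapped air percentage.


Vol cement = 427 / (3.15 * 1000) = 0.135556 m3
Vol water = 193 / 1000 = 0.193 m3
Vol sand = 757 / (2.65 * 1000) = 0.28566 m3
Vol gravel = 941 / (2.70 * 1000) = 0.348519 m3
Total solid + water volume = 0.962734 m3
Air = (1 - 0.962734) * 100 = 3.73%

3.73


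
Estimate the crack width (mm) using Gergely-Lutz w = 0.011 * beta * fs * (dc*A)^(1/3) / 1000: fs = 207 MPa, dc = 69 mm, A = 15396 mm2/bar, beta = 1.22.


w = 0.011 * beta * fs * (dc * A)^(1/3) / 1000
= 0.011 * 1.22 * 207 * (69 * 15396)^(1/3) / 1000
= 0.283 mm

0.283


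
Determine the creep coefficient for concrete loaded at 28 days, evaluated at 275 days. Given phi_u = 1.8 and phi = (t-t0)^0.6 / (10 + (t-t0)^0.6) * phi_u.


dt = 275 - 28 = 247
phi = 247^0.6 / (10 + 247^0.6) * 1.8
= 1.317

1.317


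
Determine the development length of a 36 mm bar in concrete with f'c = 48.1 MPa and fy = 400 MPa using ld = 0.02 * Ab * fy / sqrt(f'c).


Ab = pi * 36^2 / 4 = 1017.876 mm2
ld = 0.02 * 1017.876 * 400 / sqrt(48.1)
= 1174.1 mm

1174.1


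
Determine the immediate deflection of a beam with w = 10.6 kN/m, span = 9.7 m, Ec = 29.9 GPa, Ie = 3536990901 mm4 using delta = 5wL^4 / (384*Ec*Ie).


Convert: L = 9.7 m = 9700 mm, Ec = 29.9 GPa = 29900 MPa
delta = 5 * 10.6 * 9700^4 / (384 * 29900 * 3536990901)
= 11.55 mm

11.55


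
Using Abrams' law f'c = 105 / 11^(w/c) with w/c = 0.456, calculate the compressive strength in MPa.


f'c = 105 / 11^0.456
= 105 / 2.985
= 35.18 MPa

35.18


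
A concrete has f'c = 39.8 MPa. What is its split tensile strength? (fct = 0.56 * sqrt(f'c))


fct = 0.56 * sqrt(39.8)
= 0.56 * 6.309
= 3.533 MPa

3.533


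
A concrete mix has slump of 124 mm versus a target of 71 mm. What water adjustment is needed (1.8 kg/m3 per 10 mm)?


Difference = 71 - 124 = -53 mm
Water adjustment = -53 * 1.8 / 10 = -9.5 kg/m3

-9.5


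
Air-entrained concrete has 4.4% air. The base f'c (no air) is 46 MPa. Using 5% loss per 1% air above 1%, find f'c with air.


Strength loss = (4.4 - 1) * 5 = 17.0%
f'c = 46 * (1 - 17.0/100)
= 38.18 MPa

38.18


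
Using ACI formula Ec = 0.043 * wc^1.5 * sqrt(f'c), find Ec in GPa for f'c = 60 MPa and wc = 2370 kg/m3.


Ec = 0.043 * 2370^1.5 * sqrt(60) / 1000
= 38.43 GPa

38.43


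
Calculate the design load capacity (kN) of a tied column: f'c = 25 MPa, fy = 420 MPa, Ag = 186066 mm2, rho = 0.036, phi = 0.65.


Ast = rho * Ag = 0.036 * 186066 = 6698.376 mm2
phi*Pn = 0.65 * 0.80 * (0.85 * 25 * (186066 - 6698.376) + 420 * 6698.376) / 1000
= 3444.94 kN

3444.94


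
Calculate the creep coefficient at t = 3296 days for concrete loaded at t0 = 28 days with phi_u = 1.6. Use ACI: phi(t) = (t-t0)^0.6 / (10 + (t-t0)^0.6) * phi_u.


dt = 3296 - 28 = 3268
phi = 3268^0.6 / (10 + 3268^0.6) * 1.6
= 1.484

1.484


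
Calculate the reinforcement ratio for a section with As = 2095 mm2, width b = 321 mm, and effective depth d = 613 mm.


rho = As / (b * d)
= 2095 / (321 * 613)
= 0.0106

0.0106


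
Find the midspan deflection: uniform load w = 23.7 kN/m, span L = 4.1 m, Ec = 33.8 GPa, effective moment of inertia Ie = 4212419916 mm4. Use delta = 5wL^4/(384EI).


Convert: L = 4.1 m = 4100 mm, Ec = 33.8 GPa = 33800 MPa
delta = 5 * 23.7 * 4100^4 / (384 * 33800 * 4212419916)
= 0.61 mm

0.61


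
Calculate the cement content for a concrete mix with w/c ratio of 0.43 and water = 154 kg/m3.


Cement = water / (w/c)
= 154 / 0.43
= 358.1 kg/m3

358.1


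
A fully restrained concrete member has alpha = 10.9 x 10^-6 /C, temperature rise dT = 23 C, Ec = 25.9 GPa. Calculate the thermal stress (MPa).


sigma = alpha * dT * Ec
= 10.9e-6 * 23 * 25.9 * 1000
= 6.493 MPa

6.493


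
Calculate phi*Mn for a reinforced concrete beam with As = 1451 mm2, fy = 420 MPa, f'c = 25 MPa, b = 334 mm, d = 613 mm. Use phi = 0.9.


a = As * fy / (0.85 * f'c * b)
= 1451 * 420 / (0.85 * 25 * 334)
= 85.864 mm
Mn = As * fy * (d - a/2) / 10^6
= 347.4108 kN-m
phi*Mn = 0.9 * 347.4108 = 312.67 kN-m

312.67


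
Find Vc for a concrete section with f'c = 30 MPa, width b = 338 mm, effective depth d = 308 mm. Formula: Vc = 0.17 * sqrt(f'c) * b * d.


Vc = 0.17 * sqrt(30) * 338 * 308 / 1000
= 96.93 kN

96.93


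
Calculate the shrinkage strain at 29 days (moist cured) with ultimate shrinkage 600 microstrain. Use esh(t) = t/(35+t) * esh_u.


esh(29) = 29 / (35 + 29) * 600
= 29 / 64 * 600
= 271.9 microstrain

271.9


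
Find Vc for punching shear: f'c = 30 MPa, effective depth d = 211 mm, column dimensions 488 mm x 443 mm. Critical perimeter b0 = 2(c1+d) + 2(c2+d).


b0 = 2*(488 + 211) + 2*(443 + 211) = 2706 mm
Vc = 0.33 * sqrt(30) * 2706 * 211 / 1000
= 1032.01 kN

1032.01


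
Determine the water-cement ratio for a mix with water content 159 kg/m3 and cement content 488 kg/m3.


w/c = water / cement
w/c = 159 / 488 = 0.326

0.326


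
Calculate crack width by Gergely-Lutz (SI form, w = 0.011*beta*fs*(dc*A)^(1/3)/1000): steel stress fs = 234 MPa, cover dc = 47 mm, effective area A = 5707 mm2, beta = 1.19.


w = 0.011 * beta * fs * (dc * A)^(1/3) / 1000
= 0.011 * 1.19 * 234 * (47 * 5707)^(1/3) / 1000
= 0.198 mm

0.198


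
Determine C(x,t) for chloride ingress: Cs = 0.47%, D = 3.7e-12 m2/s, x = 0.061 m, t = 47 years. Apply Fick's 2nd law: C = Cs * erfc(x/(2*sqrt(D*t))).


t_seconds = 47 * 365.25 * 24 * 3600 = 1483207200.0 s
arg = 0.061 / (2 * sqrt(3.7e-12 * 1483207200.0))
= 0.4117
erfc(0.4117) = 0.5604
C = 0.47 * 0.5604 = 0.2634%

0.2634


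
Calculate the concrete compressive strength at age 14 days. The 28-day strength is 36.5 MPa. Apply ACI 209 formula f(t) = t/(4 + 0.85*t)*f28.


f(14) = 14 / (4 + 0.85 * 14) * 36.5
= 14 / 15.9 * 36.5
= 32.14 MPa

32.14


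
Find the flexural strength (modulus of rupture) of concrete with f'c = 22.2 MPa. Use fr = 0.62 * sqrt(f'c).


fr = 0.62 * sqrt(22.2)
= 2.921 MPa

2.921


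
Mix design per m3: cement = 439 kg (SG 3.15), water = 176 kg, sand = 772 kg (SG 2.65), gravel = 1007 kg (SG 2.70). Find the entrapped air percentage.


Vol cement = 439 / (3.15 * 1000) = 0.139365 m3
Vol water = 176 / 1000 = 0.176 m3
Vol sand = 772 / (2.65 * 1000) = 0.291321 m3
Vol gravel = 1007 / (2.70 * 1000) = 0.372963 m3
Total solid + water volume = 0.979649 m3
Air = (1 - 0.979649) * 100 = 2.04%

2.04


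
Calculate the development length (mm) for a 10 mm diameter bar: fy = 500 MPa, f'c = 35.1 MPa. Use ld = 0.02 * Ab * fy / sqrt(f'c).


Ab = pi * 10^2 / 4 = 78.54 mm2
ld = 0.02 * 78.54 * 500 / sqrt(35.1)
= 132.6 mm

132.6


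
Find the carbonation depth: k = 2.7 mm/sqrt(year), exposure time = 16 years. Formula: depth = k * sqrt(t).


depth = k * sqrt(t)
= 2.7 * sqrt(16)
= 10.8 mm

10.8


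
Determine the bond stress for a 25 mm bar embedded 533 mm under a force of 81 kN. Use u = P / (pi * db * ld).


u = P / (pi * db * ld)
= 81 * 1000 / (pi * 25 * 533)
= 1.935 MPa

1.935


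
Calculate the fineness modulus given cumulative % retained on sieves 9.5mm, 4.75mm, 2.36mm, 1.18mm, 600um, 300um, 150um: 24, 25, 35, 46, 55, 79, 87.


FM = sum(cumulative % retained) / 100
= 351 / 100
= 3.51

3.51


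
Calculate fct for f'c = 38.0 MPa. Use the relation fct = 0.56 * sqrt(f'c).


fct = 0.56 * sqrt(38.0)
= 0.56 * 6.164
= 3.452 MPa

3.452


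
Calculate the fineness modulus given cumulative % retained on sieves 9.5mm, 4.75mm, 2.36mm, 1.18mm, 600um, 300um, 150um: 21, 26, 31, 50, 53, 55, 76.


FM = sum(cumulative % retained) / 100
= 312 / 100
= 3.12

3.12


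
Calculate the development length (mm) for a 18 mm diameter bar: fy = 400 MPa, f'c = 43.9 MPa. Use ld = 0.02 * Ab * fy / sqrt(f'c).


Ab = pi * 18^2 / 4 = 254.469 mm2
ld = 0.02 * 254.469 * 400 / sqrt(43.9)
= 307.3 mm

307.3


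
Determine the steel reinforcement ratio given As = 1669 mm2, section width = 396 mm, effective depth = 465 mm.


rho = As / (b * d)
= 1669 / (396 * 465)
= 0.0091

0.0091


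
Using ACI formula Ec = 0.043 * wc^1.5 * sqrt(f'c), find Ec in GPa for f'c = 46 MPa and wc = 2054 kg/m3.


Ec = 0.043 * 2054^1.5 * sqrt(46) / 1000
= 27.15 GPa

27.15


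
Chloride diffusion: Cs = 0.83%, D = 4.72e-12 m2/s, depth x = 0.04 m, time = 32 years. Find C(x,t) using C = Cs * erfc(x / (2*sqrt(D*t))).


t_seconds = 32 * 365.25 * 24 * 3600 = 1009843200.0 s
arg = 0.04 / (2 * sqrt(4.72e-12 * 1009843200.0))
= 0.2897
erfc(0.2897) = 0.682
C = 0.83 * 0.682 = 0.5661%

0.5661


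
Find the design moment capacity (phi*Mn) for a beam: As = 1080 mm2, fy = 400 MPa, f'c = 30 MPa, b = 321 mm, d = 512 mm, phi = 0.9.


a = As * fy / (0.85 * f'c * b)
= 1080 * 400 / (0.85 * 30 * 321)
= 52.7763 mm
Mn = As * fy * (d - a/2) / 10^6
= 209.7843 kN-m
phi*Mn = 0.9 * 209.7843 = 188.81 kN-m

188.81


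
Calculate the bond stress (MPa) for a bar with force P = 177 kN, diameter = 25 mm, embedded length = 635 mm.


u = P / (pi * db * ld)
= 177 * 1000 / (pi * 25 * 635)
= 3.549 MPa

3.549


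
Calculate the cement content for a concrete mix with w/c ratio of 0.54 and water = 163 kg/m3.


Cement = water / (w/c)
= 163 / 0.54
= 301.9 kg/m3

301.9


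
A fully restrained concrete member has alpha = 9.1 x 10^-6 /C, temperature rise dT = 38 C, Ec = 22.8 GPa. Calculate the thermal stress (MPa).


sigma = alpha * dT * Ec
= 9.1e-6 * 38 * 22.8 * 1000
= 7.884 MPa

7.884


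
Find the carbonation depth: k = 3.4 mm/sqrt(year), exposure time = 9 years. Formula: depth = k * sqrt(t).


depth = k * sqrt(t)
= 3.4 * sqrt(9)
= 10.2 mm

10.2


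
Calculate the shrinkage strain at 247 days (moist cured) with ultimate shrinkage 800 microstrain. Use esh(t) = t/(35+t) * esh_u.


esh(247) = 247 / (35 + 247) * 800
= 247 / 282 * 800
= 700.7 microstrain

700.7


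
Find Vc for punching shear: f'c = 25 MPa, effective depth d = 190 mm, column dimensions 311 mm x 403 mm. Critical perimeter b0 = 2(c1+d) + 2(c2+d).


b0 = 2*(311 + 190) + 2*(403 + 190) = 2188 mm
Vc = 0.33 * sqrt(25) * 2188 * 190 / 1000
= 685.94 kN

685.94


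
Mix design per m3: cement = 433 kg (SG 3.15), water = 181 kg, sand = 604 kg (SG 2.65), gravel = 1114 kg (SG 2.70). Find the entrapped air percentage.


Vol cement = 433 / (3.15 * 1000) = 0.13746 m3
Vol water = 181 / 1000 = 0.181 m3
Vol sand = 604 / (2.65 * 1000) = 0.227925 m3
Vol gravel = 1114 / (2.70 * 1000) = 0.412593 m3
Total solid + water volume = 0.958977 m3
Air = (1 - 0.958977) * 100 = 4.1%

4.1
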